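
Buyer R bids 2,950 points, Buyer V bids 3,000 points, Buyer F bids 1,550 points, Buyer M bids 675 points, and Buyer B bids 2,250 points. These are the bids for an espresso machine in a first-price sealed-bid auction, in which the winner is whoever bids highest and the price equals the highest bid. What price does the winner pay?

3,000 points

Ordered from highest: Buyer V 3,000 points; Buyer R 2,950 points; Buyer B 2,250 points; Buyer F 1,550 points; Buyer M 675 points.
Buyer V is the highest bidder, so Buyer V wins.
Under the first-price rule, the price is the highest bid: 3,000 points.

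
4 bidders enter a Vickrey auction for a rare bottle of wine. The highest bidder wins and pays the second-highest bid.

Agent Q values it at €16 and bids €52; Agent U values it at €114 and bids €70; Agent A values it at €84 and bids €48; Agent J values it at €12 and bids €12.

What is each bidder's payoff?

Payoffs: Agent Q €0, Agent U €62, Agent A €0, Agent J €0.

Sorted high to low: Agent U €70; Agent Q €52; Agent A €48; Agent J €12.
Agent U has the top bid and wins; the price is the second-highest bid, €52.
Agent U's payoff = €114 − €52 = €62. All other bidders lose, so their payoff is 0.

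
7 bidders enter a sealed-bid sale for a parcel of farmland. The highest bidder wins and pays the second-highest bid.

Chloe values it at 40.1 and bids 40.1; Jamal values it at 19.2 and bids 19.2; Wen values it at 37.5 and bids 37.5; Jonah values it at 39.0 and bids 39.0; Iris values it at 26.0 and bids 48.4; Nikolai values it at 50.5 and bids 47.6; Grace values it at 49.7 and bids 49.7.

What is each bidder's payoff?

Bids in descending order: Grace 49.7, then Iris 48.4, then Nikolai 47.6, then Chloe 40.1, then Jonah 39.0, then Wen 37.5, then Jamal 19.2.
Grace has the top bid and wins; the price is the second-highest bid, 48.4.
Grace's payoff = 49.7 − 48.4 = 1.3. All other bidders lose, so their payoff is 0.

Chloe 0.0, Jamal 0.0, Wen 0.0, Jonah 0.0, Iris 0.0, Nikolai 0.0, Grace 1.3.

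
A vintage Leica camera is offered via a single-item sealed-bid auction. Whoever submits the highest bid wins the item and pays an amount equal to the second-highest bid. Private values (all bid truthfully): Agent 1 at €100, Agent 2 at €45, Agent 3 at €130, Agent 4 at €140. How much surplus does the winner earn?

Sorted high to low: Agent 4 €140 > Agent 3 €130 > Agent 1 €100 > Agent 2 €45.
Agent 4 wins with the top bid and pays the second-highest, €130.
Surplus = €140 − €130 = €10.

Winner's surplus: €10.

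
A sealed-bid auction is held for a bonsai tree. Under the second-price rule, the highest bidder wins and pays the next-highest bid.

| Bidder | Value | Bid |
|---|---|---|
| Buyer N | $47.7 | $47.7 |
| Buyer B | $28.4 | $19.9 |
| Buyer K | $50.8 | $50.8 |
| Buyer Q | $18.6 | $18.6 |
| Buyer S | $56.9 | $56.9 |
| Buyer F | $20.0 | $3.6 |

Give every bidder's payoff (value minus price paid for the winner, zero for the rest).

Payoffs: Buyer N $0.0, Buyer B $0.0, Buyer K $0.0, Buyer Q $0.0, Buyer S $6.1, Buyer F $0.0.

Ordered from highest: Buyer S $56.9 > Buyer K $50.8 > Buyer N $47.7 > Buyer B $19.9 > Buyer Q $18.6 > Buyer F $3.6.
Buyer S has the top bid and wins; the price is the second-highest bid, $50.8.
Buyer S's payoff = $56.9 − $50.8 = $6.1. All other bidders lose, so their payoff is 0.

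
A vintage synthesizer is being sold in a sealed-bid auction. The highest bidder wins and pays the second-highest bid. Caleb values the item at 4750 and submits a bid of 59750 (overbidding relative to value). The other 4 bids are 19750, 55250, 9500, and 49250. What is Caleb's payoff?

Payoff = -50500.

Highest competing bid: 55250.
Caleb's bid 59750 is the highest overall, so Caleb wins and pays the second-highest bid, 55250.
Payoff = value − price = 4750 − 55250 = -50500.
Overbidding won the item at a price above value — truthful bidding would have avoided this loss.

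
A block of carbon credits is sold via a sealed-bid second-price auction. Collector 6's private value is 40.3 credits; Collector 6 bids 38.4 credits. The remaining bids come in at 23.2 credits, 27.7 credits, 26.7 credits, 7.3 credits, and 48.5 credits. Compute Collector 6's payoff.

Highest competing bid: 48.5 credits.
Collector 6's bid 38.4 credits is not the highest, so Collector 6 loses, pays nothing, and earns zero payoff.

The bidder's payoff: 0.0 credits.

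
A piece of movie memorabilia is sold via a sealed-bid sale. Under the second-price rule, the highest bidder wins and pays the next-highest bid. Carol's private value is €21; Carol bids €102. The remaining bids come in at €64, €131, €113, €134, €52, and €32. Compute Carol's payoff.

Highest competing bid: €134.
Carol's bid €102 is not the highest, so Carol loses, pays nothing, and earns zero payoff.

€0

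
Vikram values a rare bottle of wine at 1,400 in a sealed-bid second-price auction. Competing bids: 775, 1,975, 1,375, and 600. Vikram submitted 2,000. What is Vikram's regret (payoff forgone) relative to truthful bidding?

Regret: 575.

The highest competing bid is 1,975.
Bidding truthfully at 1,400: the top bid is 1,975 (a rival), so Vikram loses. Payoff = 0.
Bidding 2,000: Vikram has the top bid, wins, and pays the second-highest bid 1,975. Payoff = 1,400 − 1,975 = -575.
Regret = truthful payoff − actual payoff = 0 − -575 = 575.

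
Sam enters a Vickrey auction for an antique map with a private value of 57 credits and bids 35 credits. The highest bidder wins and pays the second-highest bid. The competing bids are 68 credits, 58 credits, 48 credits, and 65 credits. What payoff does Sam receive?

Highest competing bid: 68 credits.
Sam's bid 35 credits is not the highest, so Sam loses, pays nothing, and earns zero payoff.

Sam's payoff: 0 credits.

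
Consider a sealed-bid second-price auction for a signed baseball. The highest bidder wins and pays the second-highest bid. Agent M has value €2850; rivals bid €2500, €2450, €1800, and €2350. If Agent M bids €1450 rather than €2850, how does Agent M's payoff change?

The highest competing bid is €2500.
Bidding truthfully at €2850: Agent M has the top bid, wins, and pays the second-highest bid €2500. Payoff = €2850 − €2500 = €350.
Bidding €1450: the top bid is €2500 (a rival), so Agent M loses. Payoff = €0.
Change = €0 − €350 = -€350.

-€350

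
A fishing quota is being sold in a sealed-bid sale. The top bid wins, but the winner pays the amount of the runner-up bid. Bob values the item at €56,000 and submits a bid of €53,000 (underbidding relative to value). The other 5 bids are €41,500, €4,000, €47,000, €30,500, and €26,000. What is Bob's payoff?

Highest competing bid: €47,000.
Bob's bid €53,000 is the highest overall, so Bob wins and pays the second-highest bid, €47,000.
Payoff = value − price = €56,000 − €47,000 = €9,000.

Bob's payoff: €9,000.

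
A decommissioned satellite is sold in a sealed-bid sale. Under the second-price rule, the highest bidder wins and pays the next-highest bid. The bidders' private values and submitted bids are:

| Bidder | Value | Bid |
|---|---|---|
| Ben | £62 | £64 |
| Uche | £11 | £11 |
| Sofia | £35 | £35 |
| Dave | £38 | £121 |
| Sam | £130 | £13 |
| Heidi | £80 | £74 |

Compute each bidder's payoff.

Ben £0, Uche £0, Sofia £0, Dave -£36, Sam £0, Heidi £0.

Ordered from highest: Dave £121; Heidi £74; Ben £64; Sofia £35; Sam £13; Uche £11.
Dave has the top bid and wins; the price is the second-highest bid, £74.
Dave's payoff = £38 − £74 = -£36. All other bidders lose, so their payoff is 0.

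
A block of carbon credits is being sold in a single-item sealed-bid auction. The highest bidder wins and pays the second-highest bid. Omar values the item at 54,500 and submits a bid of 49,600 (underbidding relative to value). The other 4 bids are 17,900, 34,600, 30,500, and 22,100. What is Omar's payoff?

Payoff = 19,900.

Highest competing bid: 34,600.
Omar's bid 49,600 is the highest overall, so Omar wins and pays the second-highest bid, 34,600.
Payoff = value − price = 54,500 − 34,600 = 19,900.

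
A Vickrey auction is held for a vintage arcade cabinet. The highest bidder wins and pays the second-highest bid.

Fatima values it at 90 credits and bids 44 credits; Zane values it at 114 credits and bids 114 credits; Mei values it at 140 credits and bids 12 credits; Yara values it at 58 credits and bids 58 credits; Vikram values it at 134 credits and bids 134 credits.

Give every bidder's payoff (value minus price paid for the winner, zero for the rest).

Payoffs: Fatima 0 credits, Zane 0 credits, Mei 0 credits, Yara 0 credits, Vikram 20 credits.

Sorted high to low: Vikram 134 credits > Zane 114 credits > Yara 58 credits > Fatima 44 credits > Mei 12 credits.
Vikram has the top bid and wins; the price is the second-highest bid, 114 credits.
Vikram's payoff = 134 credits − 114 credits = 20 credits. All other bidders lose, so their payoff is 0.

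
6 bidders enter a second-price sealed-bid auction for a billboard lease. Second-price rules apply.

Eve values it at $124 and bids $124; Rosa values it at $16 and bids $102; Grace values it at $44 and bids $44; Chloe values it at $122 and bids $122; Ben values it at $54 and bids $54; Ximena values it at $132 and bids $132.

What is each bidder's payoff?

Sorted high to low: Ximena $132; Eve $124; Chloe $122; Rosa $102; Ben $54; Grace $44.
Ximena has the top bid and wins; the price is the second-highest bid, $124.
Ximena's payoff = $132 − $124 = $8. All other bidders lose, so their payoff is 0.

Eve $0, Rosa $0, Grace $0, Chloe $0, Ben $0, Ximena $8.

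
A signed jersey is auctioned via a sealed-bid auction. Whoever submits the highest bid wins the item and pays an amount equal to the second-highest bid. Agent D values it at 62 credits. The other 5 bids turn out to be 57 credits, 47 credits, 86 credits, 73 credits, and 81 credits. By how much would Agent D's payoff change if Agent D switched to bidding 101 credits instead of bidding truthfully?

Payoff change: -24 credits.

The highest competing bid is 86 credits.
Bidding truthfully at 62 credits: the top bid is 86 credits (a rival), so Agent D loses. Payoff = 0 credits.
Bidding 101 credits: Agent D has the top bid, wins, and pays the second-highest bid 86 credits. Payoff = 62 credits − 86 credits = -24 credits.
Change = -24 credits − 0 credits = -24 credits.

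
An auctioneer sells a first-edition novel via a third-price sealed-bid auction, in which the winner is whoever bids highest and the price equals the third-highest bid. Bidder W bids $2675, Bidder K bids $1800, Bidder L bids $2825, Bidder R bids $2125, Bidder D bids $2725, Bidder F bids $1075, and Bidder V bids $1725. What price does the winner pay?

Price paid: $2675.

Ordered from highest: Bidder L $2825, then Bidder D $2725, then Bidder W $2675, then Bidder R $2125, then Bidder K $1800, then Bidder V $1725, then Bidder F $1075.
Bidder L is the highest bidder, so Bidder L wins.
Under the third-price rule, the price is the third-highest bid: $2675.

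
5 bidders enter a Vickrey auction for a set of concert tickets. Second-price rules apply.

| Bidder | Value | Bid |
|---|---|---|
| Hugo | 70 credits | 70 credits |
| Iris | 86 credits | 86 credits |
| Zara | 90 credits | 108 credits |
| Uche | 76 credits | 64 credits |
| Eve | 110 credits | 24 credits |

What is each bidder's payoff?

Payoffs: Hugo 0 credits, Iris 0 credits, Zara 4 credits, Uche 0 credits, Eve 0 credits.

Ordered from highest: Zara 108 credits > Iris 86 credits > Hugo 70 credits > Uche 64 credits > Eve 24 credits.
Zara has the top bid and wins; the price is the second-highest bid, 86 credits.
Zara's payoff = 90 credits − 86 credits = 4 credits. All other bidders lose, so their payoff is 0.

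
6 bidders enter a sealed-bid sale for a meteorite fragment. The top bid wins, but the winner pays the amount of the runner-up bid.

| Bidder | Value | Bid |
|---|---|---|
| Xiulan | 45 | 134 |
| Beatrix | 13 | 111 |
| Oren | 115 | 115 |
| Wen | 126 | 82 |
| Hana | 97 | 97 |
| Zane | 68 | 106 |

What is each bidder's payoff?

Sorted high to low: Xiulan 134 > Oren 115 > Beatrix 111 > Zane 106 > Hana 97 > Wen 82.
Xiulan has the top bid and wins; the price is the second-highest bid, 115.
Xiulan's payoff = 45 − 115 = -70. All other bidders lose, so their payoff is 0.

Xiulan -70, Beatrix 0, Oren 0, Wen 0, Hana 0, Zane 0.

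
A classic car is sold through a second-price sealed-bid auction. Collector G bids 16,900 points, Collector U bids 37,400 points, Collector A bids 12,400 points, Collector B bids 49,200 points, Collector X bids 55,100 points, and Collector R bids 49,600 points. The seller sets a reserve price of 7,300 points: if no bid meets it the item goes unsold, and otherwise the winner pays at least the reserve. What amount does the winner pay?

49,600 points

Ranking the bids: Collector X 55,100 points; Collector R 49,600 points; Collector B 49,200 points; Collector U 37,400 points; Collector G 16,900 points; Collector A 12,400 points.
Collector X has the highest bid, so Collector X wins.
The second-highest bid is 49,600 points, which exceeds the reserve, so that sets the price.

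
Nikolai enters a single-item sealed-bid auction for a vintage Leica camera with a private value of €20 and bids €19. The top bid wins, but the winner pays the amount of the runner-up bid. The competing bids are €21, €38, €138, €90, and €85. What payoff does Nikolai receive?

Highest competing bid: €138.
Nikolai's bid €19 is not the highest, so Nikolai loses, pays nothing, and earns zero payoff.

Nikolai's payoff: €0.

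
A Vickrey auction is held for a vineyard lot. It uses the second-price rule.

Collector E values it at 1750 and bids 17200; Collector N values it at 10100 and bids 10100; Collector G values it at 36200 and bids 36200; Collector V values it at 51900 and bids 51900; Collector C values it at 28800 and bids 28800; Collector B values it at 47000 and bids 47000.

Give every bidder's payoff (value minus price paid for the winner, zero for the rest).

Sorted high to low: Collector V 51900, then Collector B 47000, then Collector G 36200, then Collector C 28800, then Collector E 17200, then Collector N 10100.
Collector V has the top bid and wins; the price is the second-highest bid, 47000.
Collector V's payoff = 51900 − 47000 = 4900. All other bidders lose, so their payoff is 0.

Collector E 0, Collector N 0, Collector G 0, Collector V 4900, Collector C 0, Collector B 0.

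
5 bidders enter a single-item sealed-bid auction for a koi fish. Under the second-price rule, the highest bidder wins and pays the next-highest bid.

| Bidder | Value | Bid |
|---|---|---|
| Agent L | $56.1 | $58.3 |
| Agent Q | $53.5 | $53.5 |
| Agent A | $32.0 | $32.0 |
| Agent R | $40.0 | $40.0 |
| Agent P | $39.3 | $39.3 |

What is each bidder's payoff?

Sorted high to low: Agent L $58.3 > Agent Q $53.5 > Agent R $40.0 > Agent P $39.3 > Agent A $32.0.
Agent L has the top bid and wins; the price is the second-highest bid, $53.5.
Agent L's payoff = $56.1 − $53.5 = $2.6. All other bidders lose, so their payoff is 0.

Agent L $2.6, Agent Q $0.0, Agent A $0.0, Agent R $0.0, Agent P $0.0.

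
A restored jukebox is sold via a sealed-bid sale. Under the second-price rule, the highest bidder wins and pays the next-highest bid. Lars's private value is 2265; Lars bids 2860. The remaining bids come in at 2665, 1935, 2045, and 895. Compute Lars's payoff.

Payoff = -400.

Highest competing bid: 2665.
Lars's bid 2860 is the highest overall, so Lars wins and pays the second-highest bid, 2665.
Payoff = value − price = 2265 − 2665 = -400.
Overbidding won the item at a price above value — truthful bidding would have avoided this loss.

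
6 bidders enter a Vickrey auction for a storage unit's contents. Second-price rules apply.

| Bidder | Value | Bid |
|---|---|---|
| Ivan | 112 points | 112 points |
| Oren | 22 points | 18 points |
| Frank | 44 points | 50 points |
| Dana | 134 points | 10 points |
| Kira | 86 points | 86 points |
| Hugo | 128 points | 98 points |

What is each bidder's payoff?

Payoffs: Ivan 14 points, Oren 0 points, Frank 0 points, Dana 0 points, Kira 0 points, Hugo 0 points.

Sorted high to low: Ivan 112 points, then Hugo 98 points, then Kira 86 points, then Frank 50 points, then Oren 18 points, then Dana 10 points.
Ivan has the top bid and wins; the price is the second-highest bid, 98 points.
Ivan's payoff = 112 points − 98 points = 14 points. All other bidders lose, so their payoff is 0.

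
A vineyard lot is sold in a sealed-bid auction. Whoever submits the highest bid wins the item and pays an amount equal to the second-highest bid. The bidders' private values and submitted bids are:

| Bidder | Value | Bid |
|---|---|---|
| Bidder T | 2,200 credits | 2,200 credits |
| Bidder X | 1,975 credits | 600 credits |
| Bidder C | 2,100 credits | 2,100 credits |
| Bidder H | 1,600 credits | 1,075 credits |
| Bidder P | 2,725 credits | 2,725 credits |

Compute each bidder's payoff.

Ranking the bids: Bidder P 2,725 credits; Bidder T 2,200 credits; Bidder C 2,100 credits; Bidder H 1,075 credits; Bidder X 600 credits.
Bidder P has the top bid and wins; the price is the second-highest bid, 2,200 credits.
Bidder P's payoff = 2,725 credits − 2,200 credits = 525 credits. All other bidders lose, so their payoff is 0.

Bidder T 0 credits, Bidder X 0 credits, Bidder C 0 credits, Bidder H 0 credits, Bidder P 525 credits.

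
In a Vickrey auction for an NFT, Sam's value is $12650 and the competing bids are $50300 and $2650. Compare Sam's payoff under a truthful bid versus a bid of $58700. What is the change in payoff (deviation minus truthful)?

The highest competing bid is $50300.
Bidding truthfully at $12650: the top bid is $50300 (a rival), so Sam loses. Payoff = $0.
Bidding $58700: Sam has the top bid, wins, and pays the second-highest bid $50300. Payoff = $12650 − $50300 = -$37650.
Change = -$37650 − $0 = -$37650.

Change in payoff: -$37650.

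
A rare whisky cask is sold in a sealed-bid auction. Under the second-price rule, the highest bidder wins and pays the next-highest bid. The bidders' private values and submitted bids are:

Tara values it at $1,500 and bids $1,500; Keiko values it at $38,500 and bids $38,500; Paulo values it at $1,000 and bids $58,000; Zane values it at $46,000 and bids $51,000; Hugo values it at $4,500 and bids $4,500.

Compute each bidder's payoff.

Tara $0, Keiko $0, Paulo -$50,000, Zane $0, Hugo $0.

Sorted high to low: Paulo $58,000; Zane $51,000; Keiko $38,500; Hugo $4,500; Tara $1,500.
Paulo has the top bid and wins; the price is the second-highest bid, $51,000.
Paulo's payoff = $1,000 − $51,000 = -$50,000. All other bidders lose, so their payoff is 0.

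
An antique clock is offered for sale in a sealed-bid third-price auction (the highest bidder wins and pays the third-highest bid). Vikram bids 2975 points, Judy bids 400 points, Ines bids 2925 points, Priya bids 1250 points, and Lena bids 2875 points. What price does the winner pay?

Ordered from highest: Vikram 2975 points, then Ines 2925 points, then Lena 2875 points, then Priya 1250 points, then Judy 400 points.
Vikram is the highest bidder, so Vikram wins.
Under the third-price rule, the price is the third-highest bid: 2875 points.

The winner pays 2875 points.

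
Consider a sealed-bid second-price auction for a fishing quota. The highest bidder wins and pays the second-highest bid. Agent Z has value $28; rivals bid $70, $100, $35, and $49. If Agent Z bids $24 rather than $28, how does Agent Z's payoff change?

The highest competing bid is $100.
Bidding truthfully at $28: the top bid is $100 (a rival), so Agent Z loses. Payoff = $0.
Bidding $24: the top bid is $100 (a rival), so Agent Z loses. Payoff = $0.
Change = $0 − $0 = $0.
The bid only affects whether you win, not the price — here both bids land on the same side of the top rival bid, so the deviation is payoff-neutral.

Payoff change: $0.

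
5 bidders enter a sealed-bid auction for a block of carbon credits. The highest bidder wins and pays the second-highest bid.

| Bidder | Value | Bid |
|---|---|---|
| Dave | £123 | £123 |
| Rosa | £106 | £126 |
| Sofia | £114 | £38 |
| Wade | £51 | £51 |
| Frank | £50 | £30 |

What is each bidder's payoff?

Payoffs: Dave £0, Rosa -£17, Sofia £0, Wade £0, Frank £0.

Sorted high to low: Rosa £126 > Dave £123 > Wade £51 > Sofia £38 > Frank £30.
Rosa has the top bid and wins; the price is the second-highest bid, £123.
Rosa's payoff = £106 − £123 = -£17. All other bidders lose, so their payoff is 0.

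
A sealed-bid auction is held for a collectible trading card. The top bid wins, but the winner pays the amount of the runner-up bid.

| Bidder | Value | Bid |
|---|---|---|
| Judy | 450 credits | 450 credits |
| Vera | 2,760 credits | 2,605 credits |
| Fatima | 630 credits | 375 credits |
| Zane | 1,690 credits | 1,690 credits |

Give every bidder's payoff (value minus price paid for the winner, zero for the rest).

Judy 0 credits, Vera 1,070 credits, Fatima 0 credits, Zane 0 credits.

Bids in descending order: Vera 2,605 credits; Zane 1,690 credits; Judy 450 credits; Fatima 375 credits.
Vera has the top bid and wins; the price is the second-highest bid, 1,690 credits.
Vera's payoff = 2,760 credits − 1,690 credits = 1,070 credits. All other bidders lose, so their payoff is 0.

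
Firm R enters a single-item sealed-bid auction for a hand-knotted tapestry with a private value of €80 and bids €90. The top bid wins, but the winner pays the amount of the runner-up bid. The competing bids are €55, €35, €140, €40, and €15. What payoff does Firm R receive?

Payoff = €0.

Highest competing bid: €140.
Firm R's bid €90 is not the highest, so Firm R loses, pays nothing, and earns zero payoff.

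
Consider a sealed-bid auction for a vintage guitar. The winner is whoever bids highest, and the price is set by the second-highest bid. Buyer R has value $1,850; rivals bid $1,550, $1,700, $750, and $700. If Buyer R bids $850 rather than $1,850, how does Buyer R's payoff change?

The highest competing bid is $1,700.
Bidding truthfully at $1,850: Buyer R has the top bid, wins, and pays the second-highest bid $1,700. Payoff = $1,850 − $1,700 = $150.
Bidding $850: the top bid is $1,700 (a rival), so Buyer R loses. Payoff = $0.
Change = $0 − $150 = -$150.

Change in payoff: -$150.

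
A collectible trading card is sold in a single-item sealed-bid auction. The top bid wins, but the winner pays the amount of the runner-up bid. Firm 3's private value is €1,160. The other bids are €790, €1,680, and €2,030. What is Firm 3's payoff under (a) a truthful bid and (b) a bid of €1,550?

Truthful: €0; alternative: €0.

The highest competing bid is €2,030.
Bidding truthfully at €1,160: the top bid is €2,030 (a rival), so Firm 3 loses. Payoff = €0.
Bidding €1,550: the top bid is €2,030 (a rival), so Firm 3 loses. Payoff = €0.
The bid only affects whether you win, not the price — here both bids land on the same side of the top rival bid, so the deviation is payoff-neutral.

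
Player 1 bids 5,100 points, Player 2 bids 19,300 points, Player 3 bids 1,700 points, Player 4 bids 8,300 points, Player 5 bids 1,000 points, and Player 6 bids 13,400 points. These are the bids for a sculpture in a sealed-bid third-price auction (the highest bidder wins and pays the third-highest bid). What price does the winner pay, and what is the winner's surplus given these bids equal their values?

Sorted high to low: Player 2 19,300 points, then Player 6 13,400 points, then Player 4 8,300 points, then Player 1 5,100 points, then Player 3 1,700 points, then Player 5 1,000 points.
Player 2 is the highest bidder, so Player 2 wins.
Under the third-price rule, the price is the third-highest bid: 8,300 points.
Surplus = 19,300 points − 8,300 points = 11,000 points.

Price 8,300 points; surplus 11,000 points.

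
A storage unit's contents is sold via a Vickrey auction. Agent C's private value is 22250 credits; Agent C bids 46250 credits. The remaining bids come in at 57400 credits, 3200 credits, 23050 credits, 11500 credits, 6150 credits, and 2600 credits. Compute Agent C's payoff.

Highest competing bid: 57400 credits.
Agent C's bid 46250 credits is not the highest, so Agent C loses, pays nothing, and earns zero payoff.

Payoff = 0 credits.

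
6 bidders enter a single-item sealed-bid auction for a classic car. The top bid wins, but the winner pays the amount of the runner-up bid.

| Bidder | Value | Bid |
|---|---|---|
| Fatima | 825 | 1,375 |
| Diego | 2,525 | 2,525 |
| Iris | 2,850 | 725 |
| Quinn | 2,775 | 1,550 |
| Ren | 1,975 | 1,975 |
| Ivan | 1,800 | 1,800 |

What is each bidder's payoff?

Fatima 0, Diego 550, Iris 0, Quinn 0, Ren 0, Ivan 0.

Ordered from highest: Diego 2,525; Ren 1,975; Ivan 1,800; Quinn 1,550; Fatima 1,375; Iris 725.
Diego has the top bid and wins; the price is the second-highest bid, 1,975.
Diego's payoff = 2,525 − 1,975 = 550. All other bidders lose, so their payoff is 0.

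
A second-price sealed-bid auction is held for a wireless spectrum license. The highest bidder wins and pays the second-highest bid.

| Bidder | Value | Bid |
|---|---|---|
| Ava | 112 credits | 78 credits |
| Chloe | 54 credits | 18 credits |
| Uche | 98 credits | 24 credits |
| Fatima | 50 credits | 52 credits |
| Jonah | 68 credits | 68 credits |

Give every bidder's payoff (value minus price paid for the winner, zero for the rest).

Payoffs: Ava 44 credits, Chloe 0 credits, Uche 0 credits, Fatima 0 credits, Jonah 0 credits.

Bids in descending order: Ava 78 credits, then Jonah 68 credits, then Fatima 52 credits, then Uche 24 credits, then Chloe 18 credits.
Ava has the top bid and wins; the price is the second-highest bid, 68 credits.
Ava's payoff = 112 credits − 68 credits = 44 credits. All other bidders lose, so their payoff is 0.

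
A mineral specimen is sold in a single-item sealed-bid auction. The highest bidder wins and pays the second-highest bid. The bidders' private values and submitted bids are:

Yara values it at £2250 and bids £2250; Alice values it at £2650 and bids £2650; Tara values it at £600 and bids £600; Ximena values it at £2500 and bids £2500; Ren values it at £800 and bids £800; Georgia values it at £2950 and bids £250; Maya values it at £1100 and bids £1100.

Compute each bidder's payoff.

Bids in descending order: Alice £2650, then Ximena £2500, then Yara £2250, then Maya £1100, then Ren £800, then Tara £600, then Georgia £250.
Alice has the top bid and wins; the price is the second-highest bid, £2500.
Alice's payoff = £2650 − £2500 = £150. All other bidders lose, so their payoff is 0.

Yara £0, Alice £150, Tara £0, Ximena £0, Ren £0, Georgia £0, Maya £0.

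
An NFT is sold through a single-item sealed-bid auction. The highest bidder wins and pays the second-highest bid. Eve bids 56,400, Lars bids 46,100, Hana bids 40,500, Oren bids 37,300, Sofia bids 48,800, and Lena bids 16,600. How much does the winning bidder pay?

Price paid: 48,800.

Sorted high to low: Eve 56,400, then Sofia 48,800, then Lars 46,100, then Hana 40,500, then Oren 37,300, then Lena 16,600.
Eve has the highest bid, so Eve wins.
The second-highest bid is 48,800, so that is what Eve pays.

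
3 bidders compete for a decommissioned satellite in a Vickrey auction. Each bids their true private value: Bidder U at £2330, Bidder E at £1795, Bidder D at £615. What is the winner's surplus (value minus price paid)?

Bids in descending order: Bidder U £2330, then Bidder E £1795, then Bidder D £615.
Bidder U wins with the top bid and pays the second-highest, £1795.
Surplus = £2330 − £1795 = £535.

Winner's surplus: £535.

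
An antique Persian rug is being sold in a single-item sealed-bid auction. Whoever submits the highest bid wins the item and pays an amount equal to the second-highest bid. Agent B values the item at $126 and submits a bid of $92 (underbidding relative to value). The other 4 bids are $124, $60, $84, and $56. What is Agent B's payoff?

Agent B's payoff: $0.

Highest competing bid: $124.
Agent B's bid $92 is not the highest, so Agent B loses, pays nothing, and earns zero payoff.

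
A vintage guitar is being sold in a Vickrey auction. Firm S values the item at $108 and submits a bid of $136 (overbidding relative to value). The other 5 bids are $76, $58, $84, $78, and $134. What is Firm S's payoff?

Highest competing bid: $134.
Firm S's bid $136 is the highest overall, so Firm S wins and pays the second-highest bid, $134.
Payoff = value − price = $108 − $134 = -$26.

Payoff = -$26.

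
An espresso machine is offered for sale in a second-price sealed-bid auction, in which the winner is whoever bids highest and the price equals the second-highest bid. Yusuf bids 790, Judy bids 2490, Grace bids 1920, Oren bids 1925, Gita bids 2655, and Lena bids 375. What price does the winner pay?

Price paid: 2490.

Bids in descending order: Gita 2655 > Judy 2490 > Oren 1925 > Grace 1920 > Yusuf 790 > Lena 375.
Gita is the highest bidder, so Gita wins.
Under the second-price rule, the price is the second-highest bid: 2490.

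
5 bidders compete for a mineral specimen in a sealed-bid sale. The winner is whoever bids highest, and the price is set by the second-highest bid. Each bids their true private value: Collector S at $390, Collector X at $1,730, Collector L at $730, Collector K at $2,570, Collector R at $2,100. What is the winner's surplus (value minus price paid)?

Winner's surplus: $470.

Sorted high to low: Collector K $2,570; Collector R $2,100; Collector X $1,730; Collector L $730; Collector S $390.
Collector K wins with the top bid and pays the second-highest, $2,100.
Surplus = $2,570 − $2,100 = $470.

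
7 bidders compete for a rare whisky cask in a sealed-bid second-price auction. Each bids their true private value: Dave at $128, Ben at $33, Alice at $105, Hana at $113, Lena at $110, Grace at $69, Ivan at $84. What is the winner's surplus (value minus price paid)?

$15

Sorted high to low: Dave $128; Hana $113; Lena $110; Alice $105; Ivan $84; Grace $69; Ben $33.
Dave wins with the top bid and pays the second-highest, $113.
Surplus = $128 − $113 = $15.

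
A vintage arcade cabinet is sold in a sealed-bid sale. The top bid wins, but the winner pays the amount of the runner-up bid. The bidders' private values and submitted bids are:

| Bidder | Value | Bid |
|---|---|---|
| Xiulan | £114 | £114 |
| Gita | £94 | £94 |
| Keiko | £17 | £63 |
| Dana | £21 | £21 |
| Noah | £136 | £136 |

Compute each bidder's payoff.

Payoffs: Xiulan £0, Gita £0, Keiko £0, Dana £0, Noah £22.

Ordered from highest: Noah £136; Xiulan £114; Gita £94; Keiko £63; Dana £21.
Noah has the top bid and wins; the price is the second-highest bid, £114.
Noah's payoff = £136 − £114 = £22. All other bidders lose, so their payoff is 0.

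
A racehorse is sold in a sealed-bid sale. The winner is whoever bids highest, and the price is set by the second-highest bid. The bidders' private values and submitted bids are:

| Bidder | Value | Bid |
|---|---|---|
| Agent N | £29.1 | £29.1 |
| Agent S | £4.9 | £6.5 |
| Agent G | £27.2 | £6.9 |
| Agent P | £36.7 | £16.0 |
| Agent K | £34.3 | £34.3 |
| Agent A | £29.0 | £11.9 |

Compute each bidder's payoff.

Sorted high to low: Agent K £34.3 > Agent N £29.1 > Agent P £16.0 > Agent A £11.9 > Agent G £6.9 > Agent S £6.5.
Agent K has the top bid and wins; the price is the second-highest bid, £29.1.
Agent K's payoff = £34.3 − £29.1 = £5.2. All other bidders lose, so their payoff is 0.

Agent N £0.0, Agent S £0.0, Agent G £0.0, Agent P £0.0, Agent K £5.2, Agent A £0.0.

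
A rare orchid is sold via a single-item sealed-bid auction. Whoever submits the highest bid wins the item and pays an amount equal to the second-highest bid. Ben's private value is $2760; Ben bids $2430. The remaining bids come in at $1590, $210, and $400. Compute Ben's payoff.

$1170

Highest competing bid: $1590.
Ben's bid $2430 is the highest overall, so Ben wins and pays the second-highest bid, $1590.
Payoff = value − price = $2760 − $1590 = $1170.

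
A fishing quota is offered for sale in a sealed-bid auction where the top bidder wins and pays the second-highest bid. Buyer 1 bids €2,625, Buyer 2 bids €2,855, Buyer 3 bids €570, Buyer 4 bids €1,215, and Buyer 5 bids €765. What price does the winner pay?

Bids in descending order: Buyer 2 €2,855; Buyer 1 €2,625; Buyer 4 €1,215; Buyer 5 €765; Buyer 3 €570.
Buyer 2 is the highest bidder, so Buyer 2 wins.
Under the second-price rule, the price is the second-highest bid: €2,625.

Price paid: €2,625.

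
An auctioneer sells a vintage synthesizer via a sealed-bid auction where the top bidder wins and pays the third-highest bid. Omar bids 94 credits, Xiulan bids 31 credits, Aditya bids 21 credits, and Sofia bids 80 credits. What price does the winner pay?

Ordered from highest: Omar 94 credits, then Sofia 80 credits, then Xiulan 31 credits, then Aditya 21 credits.
Omar is the highest bidder, so Omar wins.
Under the third-price rule, the price is the third-highest bid: 31 credits.

Price paid: 31 credits.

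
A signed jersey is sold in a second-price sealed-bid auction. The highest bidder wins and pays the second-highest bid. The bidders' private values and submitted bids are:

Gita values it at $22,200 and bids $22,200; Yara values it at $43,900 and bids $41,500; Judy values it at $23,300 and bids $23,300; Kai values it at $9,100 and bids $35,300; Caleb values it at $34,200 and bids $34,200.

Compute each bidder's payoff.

Bids in descending order: Yara $41,500, then Kai $35,300, then Caleb $34,200, then Judy $23,300, then Gita $22,200.
Yara has the top bid and wins; the price is the second-highest bid, $35,300.
Yara's payoff = $43,900 − $35,300 = $8,600. All other bidders lose, so their payoff is 0.

Payoffs: Gita $0, Yara $8,600, Judy $0, Kai $0, Caleb $0.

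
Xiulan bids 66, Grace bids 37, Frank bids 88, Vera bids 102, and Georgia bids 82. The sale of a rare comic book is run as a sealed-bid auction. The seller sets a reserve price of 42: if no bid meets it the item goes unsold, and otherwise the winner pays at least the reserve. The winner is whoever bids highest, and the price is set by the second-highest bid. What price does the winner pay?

The winner pays 88.

Sorted high to low: Vera 102, then Frank 88, then Georgia 82, then Xiulan 66, then Grace 37.
Vera has the highest bid, so Vera wins.
The second-highest bid is 88, which exceeds the reserve, so that sets the price.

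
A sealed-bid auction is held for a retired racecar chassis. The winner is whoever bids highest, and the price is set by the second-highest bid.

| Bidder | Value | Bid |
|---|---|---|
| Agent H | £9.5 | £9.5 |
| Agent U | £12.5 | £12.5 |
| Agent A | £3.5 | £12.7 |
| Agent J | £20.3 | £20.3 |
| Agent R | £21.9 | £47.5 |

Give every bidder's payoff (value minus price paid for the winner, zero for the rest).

Payoffs: Agent H £0.0, Agent U £0.0, Agent A £0.0, Agent J £0.0, Agent R £1.6.

Ranking the bids: Agent R £47.5; Agent J £20.3; Agent A £12.7; Agent U £12.5; Agent H £9.5.
Agent R has the top bid and wins; the price is the second-highest bid, £20.3.
Agent R's payoff = £21.9 − £20.3 = £1.6. All other bidders lose, so their payoff is 0.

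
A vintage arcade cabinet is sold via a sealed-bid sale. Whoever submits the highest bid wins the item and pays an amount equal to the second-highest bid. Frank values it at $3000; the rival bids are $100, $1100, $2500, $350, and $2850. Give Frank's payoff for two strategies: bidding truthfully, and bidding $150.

The highest competing bid is $2850.
Bidding truthfully at $3000: Frank has the top bid, wins, and pays the second-highest bid $2850. Payoff = $3000 − $2850 = $150.
Bidding $150: the top bid is $2850 (a rival), so Frank loses. Payoff = $0.
This is the dominant-strategy logic: truthful bidding weakly beats any alternative.

Truthful: $150; alternative: $0.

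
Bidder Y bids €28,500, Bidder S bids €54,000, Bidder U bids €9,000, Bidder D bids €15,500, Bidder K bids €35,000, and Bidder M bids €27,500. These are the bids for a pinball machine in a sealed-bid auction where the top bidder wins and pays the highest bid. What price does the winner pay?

Price paid: €54,000.

Bids in descending order: Bidder S €54,000, then Bidder K €35,000, then Bidder Y €28,500, then Bidder M €27,500, then Bidder D €15,500, then Bidder U €9,000.
Bidder S is the highest bidder, so Bidder S wins.
Under the first-price rule, the price is the highest bid: €54,000.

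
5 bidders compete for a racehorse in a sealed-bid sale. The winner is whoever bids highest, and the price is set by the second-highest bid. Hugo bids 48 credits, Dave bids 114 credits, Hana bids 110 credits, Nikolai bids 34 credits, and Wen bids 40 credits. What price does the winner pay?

110 credits

Ordered from highest: Dave 114 credits > Hana 110 credits > Hugo 48 credits > Wen 40 credits > Nikolai 34 credits.
Dave has the highest bid, so Dave wins.
The second-highest bid is 110 credits, so that is what Dave pays.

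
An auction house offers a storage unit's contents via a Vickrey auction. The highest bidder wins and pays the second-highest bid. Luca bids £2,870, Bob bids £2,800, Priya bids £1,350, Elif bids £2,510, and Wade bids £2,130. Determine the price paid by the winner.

Price paid: £2,800.

Ordered from highest: Luca £2,870, then Bob £2,800, then Elif £2,510, then Wade £2,130, then Priya £1,350.
Luca has the highest bid, so Luca wins.
The second-highest bid is £2,800, so that is what Luca pays.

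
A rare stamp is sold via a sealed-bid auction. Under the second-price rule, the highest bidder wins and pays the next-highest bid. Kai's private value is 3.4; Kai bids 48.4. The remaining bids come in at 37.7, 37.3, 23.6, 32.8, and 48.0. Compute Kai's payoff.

Highest competing bid: 48.0.
Kai's bid 48.4 is the highest overall, so Kai wins and pays the second-highest bid, 48.0.
Payoff = value − price = 3.4 − 48.0 = -44.6.
Overbidding won the item at a price above value — truthful bidding would have avoided this loss.

Kai's payoff: -44.6.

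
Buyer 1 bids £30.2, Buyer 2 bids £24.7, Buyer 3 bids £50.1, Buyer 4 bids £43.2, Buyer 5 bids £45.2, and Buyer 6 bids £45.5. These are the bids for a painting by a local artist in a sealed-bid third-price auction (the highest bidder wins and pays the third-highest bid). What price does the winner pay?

£45.2

Ordered from highest: Buyer 3 £50.1; Buyer 6 £45.5; Buyer 5 £45.2; Buyer 4 £43.2; Buyer 1 £30.2; Buyer 2 £24.7.
Buyer 3 is the highest bidder, so Buyer 3 wins.
Under the third-price rule, the price is the third-highest bid: £45.2.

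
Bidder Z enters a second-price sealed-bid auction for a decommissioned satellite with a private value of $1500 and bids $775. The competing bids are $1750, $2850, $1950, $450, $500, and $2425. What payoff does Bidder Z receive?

$0

Highest competing bid: $2850.
Bidder Z's bid $775 is not the highest, so Bidder Z loses, pays nothing, and earns zero payoff.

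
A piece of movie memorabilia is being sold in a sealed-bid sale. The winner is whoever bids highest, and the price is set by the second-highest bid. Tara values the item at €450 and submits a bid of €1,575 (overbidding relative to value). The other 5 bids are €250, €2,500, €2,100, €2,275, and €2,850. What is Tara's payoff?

Tara's payoff: €0.

Highest competing bid: €2,850.
Tara's bid €1,575 is not the highest, so Tara loses, pays nothing, and earns zero payoff.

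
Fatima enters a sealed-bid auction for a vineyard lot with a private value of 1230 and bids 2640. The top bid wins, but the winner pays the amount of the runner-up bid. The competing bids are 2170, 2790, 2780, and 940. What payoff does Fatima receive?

Highest competing bid: 2790.
Fatima's bid 2640 is not the highest, so Fatima loses, pays nothing, and earns zero payoff.

Payoff = 0.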